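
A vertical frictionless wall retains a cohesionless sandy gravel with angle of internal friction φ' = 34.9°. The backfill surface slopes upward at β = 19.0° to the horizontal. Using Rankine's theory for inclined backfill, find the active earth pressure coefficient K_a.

K_a = cos β · (cos β − √(cos²β − cos²φ)) / (cos β + √(cos²β − cos²φ)).
cos β = 0.9455, cos φ = 0.8202, √(cos²β − cos²φ) = 0.4705.
K_a = 0.9455 × (0.9455 − 0.4705)/(0.9455 + 0.4705) = 0.3172.

0.317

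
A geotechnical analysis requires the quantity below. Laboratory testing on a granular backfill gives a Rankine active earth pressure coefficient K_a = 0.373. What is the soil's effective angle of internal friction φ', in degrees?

27.2°

K_a = tan²(45° − φ/2) ⇒ 45° − φ/2 = arctan(√0.373) = 31.41°.
φ = 2(45° − 31.41°) = 27.17°.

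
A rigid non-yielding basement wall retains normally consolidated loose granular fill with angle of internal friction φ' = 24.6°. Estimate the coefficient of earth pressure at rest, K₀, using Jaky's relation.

K₀ = 1 − sin φ' = 1 − sin 24.6° = 0.5837.

0.584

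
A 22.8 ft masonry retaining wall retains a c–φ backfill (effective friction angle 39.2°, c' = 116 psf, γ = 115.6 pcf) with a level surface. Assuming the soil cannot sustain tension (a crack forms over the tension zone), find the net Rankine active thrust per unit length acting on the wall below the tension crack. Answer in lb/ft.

4500 lb/ft

K_a = 0.2255; √K_a = 0.4748.
Tension-crack depth z_c = 2c/(γ√K_a) = 2×116/(115.6×0.4748) = 4.227 ft.
σ_a at base = K_a γ H − 2c√K_a = 0.2255×115.6×22.8 − 2×116×0.4748 = 484.1 psf.
P_a = ½ × 484.1 × (H − z_c) = 0.5×484.1×18.57 = 4496 lb/ft.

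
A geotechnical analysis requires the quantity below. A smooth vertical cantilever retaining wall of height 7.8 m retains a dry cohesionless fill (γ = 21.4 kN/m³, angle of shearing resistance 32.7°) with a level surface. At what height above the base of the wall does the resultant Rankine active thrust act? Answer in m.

K_a = 0.2985.
The pressure distribution is triangular, so the resultant acts at H/3 above the base = 7.8/3 = 2.600 m.

2.60 m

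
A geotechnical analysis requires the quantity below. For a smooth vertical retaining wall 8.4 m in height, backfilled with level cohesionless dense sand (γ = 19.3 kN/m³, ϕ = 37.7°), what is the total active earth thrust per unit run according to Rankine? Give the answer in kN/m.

K_a = tan²(45° − φ/2) = 0.2411.
P_a = ½ K_a γ H² = 0.5 × 0.2411 × 19.3 × 8.4² = 164.1 kN/m.

164 kN/m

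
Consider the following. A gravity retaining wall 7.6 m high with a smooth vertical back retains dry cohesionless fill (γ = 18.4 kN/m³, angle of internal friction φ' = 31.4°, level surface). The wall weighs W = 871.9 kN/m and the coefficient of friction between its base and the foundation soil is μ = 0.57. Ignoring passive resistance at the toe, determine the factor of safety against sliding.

2.97

K_a = tan²(45° − 31.4°/2) = 0.3149.
P_a = ½K_aγH² = 0.5×0.3149×18.4×7.6² = 167.3 kN/m, acting at H/3 = 2.533 m above the base.
FS_sliding = μW / P_a = 0.57×871.9 / 167.3 = 2.970.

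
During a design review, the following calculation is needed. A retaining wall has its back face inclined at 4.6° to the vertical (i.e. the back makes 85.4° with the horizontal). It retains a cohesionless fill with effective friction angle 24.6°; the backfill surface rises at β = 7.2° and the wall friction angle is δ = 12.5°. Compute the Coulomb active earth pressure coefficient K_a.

0.452

K_a = sin²(α+φ) / [sin²α · sin(α−δ) · (1 + √{sin(φ+δ)sin(φ−β) / (sin(α−δ)sin(α+β))})²].
With α = 85.4°, φ = 24.6°, δ = 12.5°, β = 7.2°: K_a = 0.4518.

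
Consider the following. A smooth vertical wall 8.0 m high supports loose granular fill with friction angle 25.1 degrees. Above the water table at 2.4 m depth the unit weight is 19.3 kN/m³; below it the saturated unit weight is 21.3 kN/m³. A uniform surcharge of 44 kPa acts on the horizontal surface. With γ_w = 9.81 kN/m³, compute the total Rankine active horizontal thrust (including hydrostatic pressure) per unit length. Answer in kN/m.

K_a = tan²(45° − φ/2) = 0.4043.
γ' = 21.3 − 9.81 = 11.49 kN/m³. h₂ = H − d_w = 5.6 m.
σ'_h: at surface K_a·q = 17.79; at WT K_a(q+γd_w) = 36.52; at base K_a(q+γd_w+γ'h₂) = 62.53 kPa.
P₁ = ½(17.79+36.52)×2.4 = 65.17; P₂ = ½(36.52+62.53)×5.6 = 277.3; P_w = ½γ_w h₂² = 153.8.
Total = 65.17+277.3+153.8 = 496.3 kN/m.

496 kN/m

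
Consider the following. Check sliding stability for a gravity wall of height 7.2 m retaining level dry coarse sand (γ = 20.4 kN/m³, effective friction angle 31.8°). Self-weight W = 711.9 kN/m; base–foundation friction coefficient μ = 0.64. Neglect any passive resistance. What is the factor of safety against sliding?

K_a = tan²(45° − 31.8°/2) = 0.3098.
P_a = ½K_aγH² = 0.5×0.3098×20.4×7.2² = 163.8 kN/m, acting at H/3 = 2.400 m above the base.
FS_sliding = μW / P_a = 0.64×711.9 / 163.8 = 2.781.

2.78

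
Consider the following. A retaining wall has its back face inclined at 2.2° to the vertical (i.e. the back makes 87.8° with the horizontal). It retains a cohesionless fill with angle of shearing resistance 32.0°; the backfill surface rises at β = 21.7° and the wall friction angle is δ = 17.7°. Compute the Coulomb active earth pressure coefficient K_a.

K_a = sin²(α+φ) / [sin²α · sin(α−δ) · (1 + √{sin(φ+δ)sin(φ−β) / (sin(α−δ)sin(α+β))})²].
With α = 87.8°, φ = 32.0°, δ = 17.7°, β = 21.7°: K_a = 0.4138.

0.414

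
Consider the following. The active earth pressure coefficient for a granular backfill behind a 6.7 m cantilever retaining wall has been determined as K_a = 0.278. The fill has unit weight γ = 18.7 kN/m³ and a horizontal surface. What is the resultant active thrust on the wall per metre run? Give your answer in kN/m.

117 kN/m

P = ½ K_a γ H² = 0.5 × 0.278 × 18.7 × 6.7² = 116.7 kN/m.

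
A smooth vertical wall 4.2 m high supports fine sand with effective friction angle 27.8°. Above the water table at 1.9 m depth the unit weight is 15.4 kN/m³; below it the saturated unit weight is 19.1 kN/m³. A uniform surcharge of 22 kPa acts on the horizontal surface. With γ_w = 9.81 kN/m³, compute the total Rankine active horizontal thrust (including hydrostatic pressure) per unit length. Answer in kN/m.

103 kN/m

K_a = tan²(45° − φ/2) = 0.3639.
γ' = 19.1 − 9.81 = 9.290 kN/m³. h₂ = H − d_w = 2.3 m.
σ'_h: at surface K_a·q = 8.006; at WT K_a(q+γd_w) = 18.65; at base K_a(q+γd_w+γ'h₂) = 26.43 kPa.
P₁ = ½(8.006+18.65)×1.9 = 25.33; P₂ = ½(18.65+26.43)×2.3 = 51.84; P_w = ½γ_w h₂² = 25.95.
Total = 25.33+51.84+25.95 = 103.1 kN/m.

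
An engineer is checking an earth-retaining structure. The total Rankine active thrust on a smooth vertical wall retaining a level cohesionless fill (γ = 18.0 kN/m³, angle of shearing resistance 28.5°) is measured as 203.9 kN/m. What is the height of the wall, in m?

8.00 m

K_a = 0.3540. P_a = ½ K_a γ H² ⇒ H = √(2P_a/(K_a γ)).
H = √(2×203.9/(0.3540×18.0)) = 8.000 m.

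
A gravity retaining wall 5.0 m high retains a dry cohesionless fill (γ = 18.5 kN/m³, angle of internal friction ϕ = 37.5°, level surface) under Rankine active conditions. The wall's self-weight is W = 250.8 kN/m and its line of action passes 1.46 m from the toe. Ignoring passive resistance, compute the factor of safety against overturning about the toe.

K_a = tan²(45° − 37.5°/2) = 0.2432.
P_a = ½K_aγH² = 0.5×0.2432×18.5×5.0² = 56.24 kN/m, acting at H/3 = 1.667 m above the base.
Overturning moment M_o = P_a × H/3 = 56.24 × 1.667 = 93.73.
Resisting moment M_r = W × 1.46 = 250.8 × 1.46 = 366.2.
FS_overturning = M_r/M_o = 366.2/93.73 = 3.907.

3.91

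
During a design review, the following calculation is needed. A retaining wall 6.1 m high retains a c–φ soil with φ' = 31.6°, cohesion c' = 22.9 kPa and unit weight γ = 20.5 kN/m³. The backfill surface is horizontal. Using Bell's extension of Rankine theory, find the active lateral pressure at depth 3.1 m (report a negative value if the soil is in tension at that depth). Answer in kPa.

-5.75 kPa

K_a = (1 − sin φ)/(1 + sin φ) = 0.3123.
σ_a = K_a γ z − 2c√K_a = 0.3123×20.5×3.1 − 2×22.9×0.5589 = -5.747 kPa.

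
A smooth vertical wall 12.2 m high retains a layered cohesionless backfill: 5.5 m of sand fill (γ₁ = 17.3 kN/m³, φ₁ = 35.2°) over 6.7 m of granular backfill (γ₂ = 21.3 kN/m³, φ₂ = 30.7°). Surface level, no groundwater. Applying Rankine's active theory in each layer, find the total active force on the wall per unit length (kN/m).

K_a1 = tan²(45°−35.2°/2) = 0.2687; K_a2 = tan²(45°−30.7°/2) = 0.3240.
Layer 1: σ at base = K_a1 γ₁ h₁ = 25.57 kPa; P₁ = ½×25.57×5.5 = 70.31.
Layer 2: σ_v at top = γ₁h₁ = 95.15; σ_h top = K_a2×95.15 = 30.83; σ_h base = K_a2×(95.15+21.3×6.7) = 77.07.
P₂ = ½(30.83+77.07)×6.7 = 361.5. Total P_a = 70.31+361.5 = 431.8 kN/m.

432 kN/m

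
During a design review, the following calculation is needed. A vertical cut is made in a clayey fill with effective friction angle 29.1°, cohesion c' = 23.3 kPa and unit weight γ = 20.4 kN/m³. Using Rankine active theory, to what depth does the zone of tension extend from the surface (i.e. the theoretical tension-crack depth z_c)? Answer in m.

3.89 m

K_a = tan²(45° − 29.1°/2) = 0.3456; √K_a = 0.5879.
The active pressure is zero where K_a γ z = 2c√K_a, so z_c = 2c/(γ√K_a) = 2×23.3/(20.4×0.5879) = 3.886 m.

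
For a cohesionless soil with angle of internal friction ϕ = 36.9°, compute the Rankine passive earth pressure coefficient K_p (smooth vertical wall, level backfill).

K_p = (1 + sin φ)/(1 − sin φ) = tan²(45° + 36.9°/2) = 4.005.

4.01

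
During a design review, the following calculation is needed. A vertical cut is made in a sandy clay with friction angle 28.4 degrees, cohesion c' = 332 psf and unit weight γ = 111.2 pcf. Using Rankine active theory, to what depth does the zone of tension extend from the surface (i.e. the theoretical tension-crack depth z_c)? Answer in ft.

10.0 ft

K_a = tan²(45° − 28.4°/2) = 0.3554; √K_a = 0.5961.
The active pressure is zero where K_a γ z = 2c√K_a, so z_c = 2c/(γ√K_a) = 2×332/(111.2×0.5961) = 10.02 ft.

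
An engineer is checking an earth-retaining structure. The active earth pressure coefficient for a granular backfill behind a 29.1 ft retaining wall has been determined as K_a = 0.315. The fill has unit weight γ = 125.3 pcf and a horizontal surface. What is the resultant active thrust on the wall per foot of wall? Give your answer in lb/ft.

P = ½ K_a γ H² = 0.5 × 0.315 × 125.3 × 29.1² = 16710 lb/ft.

16700 lb/ft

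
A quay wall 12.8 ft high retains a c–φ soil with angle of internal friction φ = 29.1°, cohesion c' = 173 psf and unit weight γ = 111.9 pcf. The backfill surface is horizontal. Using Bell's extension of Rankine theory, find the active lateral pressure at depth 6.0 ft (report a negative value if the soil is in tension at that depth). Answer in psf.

28.6 psf

K_a = (1 − sin φ)/(1 + sin φ) = 0.3456.
σ_a = K_a γ z − 2c√K_a = 0.3456×111.9×6.0 − 2×173×0.5879 = 28.63 psf.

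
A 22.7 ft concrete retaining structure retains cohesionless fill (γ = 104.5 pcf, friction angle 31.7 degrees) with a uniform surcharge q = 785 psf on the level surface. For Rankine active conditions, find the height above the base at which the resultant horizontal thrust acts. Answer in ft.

K_a = 0.3111.
Triangular part P₁ = ½K_aγH² = 8375 at H/3 = 7.567 ft; rectangular part P₂ = K_a q H = 5543 at H/2 = 11.35 ft.
ȳ = (P₁·7.567 + P₂·11.35)/(P₁+P₂) = 9.073 ft.

9.07 ft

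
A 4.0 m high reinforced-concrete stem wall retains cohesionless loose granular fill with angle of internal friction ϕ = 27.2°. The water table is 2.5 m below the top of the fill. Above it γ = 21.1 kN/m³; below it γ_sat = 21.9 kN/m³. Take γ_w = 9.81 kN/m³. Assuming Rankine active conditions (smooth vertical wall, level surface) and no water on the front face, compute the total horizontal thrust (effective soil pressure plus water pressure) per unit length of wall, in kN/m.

K_a = tan²(45° − φ/2) = 0.3726.
γ' = 21.9 − 9.81 = 12.09 kN/m³. Depth below WT = 1.5 m.
σ'_h at WT = K_a γ d_w = 19.65 kPa; at base = 19.65 + K_a γ' × 1.5 = 26.41 kPa.
P₁ (0–2.5 m) = ½×19.65×2.5 = 24.57. P₂ (2.5–4.0 m) = ½(19.65+26.41)×1.5 = 34.55.
P_w = ½ γ_w h₂² = 0.5×9.81×1.5² = 11.04. Total = 24.57+34.55+11.04 = 70.15 kN/m.

70.2 kN/m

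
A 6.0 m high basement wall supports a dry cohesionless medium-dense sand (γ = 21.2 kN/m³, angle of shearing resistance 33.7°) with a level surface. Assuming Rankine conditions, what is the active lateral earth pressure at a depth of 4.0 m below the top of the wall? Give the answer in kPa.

24.3 kPa

K_a = (1 − sin φ)/(1 + sin φ) = 0.2863.
σ_h = K_a γ z = 0.2863 × 21.2 × 4.0 = 24.28 kPa.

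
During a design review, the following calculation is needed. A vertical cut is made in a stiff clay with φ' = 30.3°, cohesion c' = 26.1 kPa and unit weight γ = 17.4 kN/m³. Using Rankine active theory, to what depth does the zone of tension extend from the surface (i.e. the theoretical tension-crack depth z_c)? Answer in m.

5.23 m

K_a = tan²(45° − 30.3°/2) = 0.3293; √K_a = 0.5739.
The active pressure is zero where K_a γ z = 2c√K_a, so z_c = 2c/(γ√K_a) = 2×26.1/(17.4×0.5739) = 5.228 m.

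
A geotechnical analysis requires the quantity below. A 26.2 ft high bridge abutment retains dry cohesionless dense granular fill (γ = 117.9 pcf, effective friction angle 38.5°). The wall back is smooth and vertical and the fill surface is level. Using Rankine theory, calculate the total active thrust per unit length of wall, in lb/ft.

9410 lb/ft

K_a = tan²(45° − φ/2) = 0.2327.
P_a = ½ K_a γ H² = 0.5 × 0.2327 × 117.9 × 26.2² = 9415 lb/ft.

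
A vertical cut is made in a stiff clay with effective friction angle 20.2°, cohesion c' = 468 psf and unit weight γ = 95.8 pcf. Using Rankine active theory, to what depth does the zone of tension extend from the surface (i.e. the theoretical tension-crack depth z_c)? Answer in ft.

K_a = tan²(45° − 20.2°/2) = 0.4867; √K_a = 0.6976.
The active pressure is zero where K_a γ z = 2c√K_a, so z_c = 2c/(γ√K_a) = 2×468/(95.8×0.6976) = 14.01 ft.

14.0 ft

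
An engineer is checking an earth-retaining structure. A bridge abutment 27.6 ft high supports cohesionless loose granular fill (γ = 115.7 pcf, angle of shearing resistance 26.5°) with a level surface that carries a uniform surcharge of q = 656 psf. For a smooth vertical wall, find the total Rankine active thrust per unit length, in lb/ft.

23800 lb/ft

K_a = tan²(45° − φ/2) = 0.3829.
Soil triangle: ½ K_a γ H² = 0.5×0.3829×115.7×27.6² = 16880 lb/ft.
Surcharge rectangle: K_a q H = 0.3829×656×27.6 = 6933 lb/ft.
Total = 16880 + 6933 = 23810 lb/ft.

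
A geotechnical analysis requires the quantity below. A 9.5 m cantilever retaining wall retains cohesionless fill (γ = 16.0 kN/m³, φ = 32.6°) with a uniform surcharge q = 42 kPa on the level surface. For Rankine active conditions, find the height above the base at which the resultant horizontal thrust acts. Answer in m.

3.73 m

K_a = 0.2997.
Triangular part P₁ = ½K_aγH² = 216.4 at H/3 = 3.167 m; rectangular part P₂ = K_a q H = 119.6 at H/2 = 4.750 m.
ȳ = (P₁·3.167 + P₂·4.750)/(P₁+P₂) = 3.730 m.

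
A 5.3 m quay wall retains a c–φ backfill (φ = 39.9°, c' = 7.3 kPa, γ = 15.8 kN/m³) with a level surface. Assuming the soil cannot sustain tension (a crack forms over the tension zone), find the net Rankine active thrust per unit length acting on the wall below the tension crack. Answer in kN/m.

19.1 kN/m

K_a = 0.2184; √K_a = 0.4674.
Tension-crack depth z_c = 2c/(γ√K_a) = 2×7.3/(15.8×0.4674) = 1.977 m.
σ_a at base = K_a γ H − 2c√K_a = 0.2184×15.8×5.3 − 2×7.3×0.4674 = 11.47 kPa.
P_a = ½ × 11.47 × (H − z_c) = 0.5×11.47×3.323 = 19.05 kN/m.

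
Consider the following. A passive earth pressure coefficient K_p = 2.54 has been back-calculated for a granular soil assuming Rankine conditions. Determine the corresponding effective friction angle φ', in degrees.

K_p = (1+sin φ)/(1−sin φ) ⇒ sin φ = (K_p − 1)/(K_p + 1) = 0.4350.
φ = arcsin(0.4350) = 25.79°.

25.8°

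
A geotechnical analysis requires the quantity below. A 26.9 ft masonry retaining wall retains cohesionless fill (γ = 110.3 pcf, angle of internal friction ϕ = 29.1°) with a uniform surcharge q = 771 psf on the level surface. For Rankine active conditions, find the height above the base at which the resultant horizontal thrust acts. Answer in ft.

K_a = 0.3456.
Triangular part P₁ = ½K_aγH² = 13790 at H/3 = 8.967 ft; rectangular part P₂ = K_a q H = 7168 at H/2 = 13.45 ft.
ȳ = (P₁·8.967 + P₂·13.45)/(P₁+P₂) = 10.50 ft.

10.5 ft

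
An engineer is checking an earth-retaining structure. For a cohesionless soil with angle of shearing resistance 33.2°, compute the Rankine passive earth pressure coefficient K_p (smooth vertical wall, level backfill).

K_p = (1 + sin φ)/(1 − sin φ) = tan²(45° + 33.2°/2) = 3.421.

3.42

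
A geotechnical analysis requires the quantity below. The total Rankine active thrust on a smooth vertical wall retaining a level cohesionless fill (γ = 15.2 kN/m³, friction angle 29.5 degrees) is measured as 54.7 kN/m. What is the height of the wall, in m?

K_a = 0.3401. P_a = ½ K_a γ H² ⇒ H = √(2P_a/(K_a γ)).
H = √(2×54.7/(0.3401×15.2)) = 4.600 m.

4.60 m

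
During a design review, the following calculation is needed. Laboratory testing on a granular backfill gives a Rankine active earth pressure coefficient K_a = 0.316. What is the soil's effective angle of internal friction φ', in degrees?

K_a = tan²(45° − φ/2) ⇒ 45° − φ/2 = arctan(√0.316) = 29.34°.
φ = 2(45° − 29.34°) = 31.32°.

31.3°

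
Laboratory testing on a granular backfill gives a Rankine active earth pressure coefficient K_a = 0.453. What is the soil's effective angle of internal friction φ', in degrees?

K_a = tan²(45° − φ/2) ⇒ 45° − φ/2 = arctan(√0.453) = 33.94°.
φ = 2(45° − 33.94°) = 22.11°.

22.1°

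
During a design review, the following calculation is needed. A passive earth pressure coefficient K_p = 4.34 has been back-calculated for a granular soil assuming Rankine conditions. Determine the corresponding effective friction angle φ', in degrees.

K_p = (1+sin φ)/(1−sin φ) ⇒ sin φ = (K_p − 1)/(K_p + 1) = 0.6255.
φ = arcsin(0.6255) = 38.72°.

38.7°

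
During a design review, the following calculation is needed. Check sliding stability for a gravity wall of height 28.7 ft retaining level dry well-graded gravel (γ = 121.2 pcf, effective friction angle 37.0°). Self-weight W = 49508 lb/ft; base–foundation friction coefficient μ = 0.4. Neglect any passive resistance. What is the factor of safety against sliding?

1.60

K_a = tan²(45° − 37.0°/2) = 0.2486.
P_a = ½K_aγH² = 0.5×0.2486×121.2×28.7² = 12410 lb/ft, acting at H/3 = 9.567 ft above the base.
FS_sliding = μW / P_a = 0.4×49508 / 12410 = 1.596.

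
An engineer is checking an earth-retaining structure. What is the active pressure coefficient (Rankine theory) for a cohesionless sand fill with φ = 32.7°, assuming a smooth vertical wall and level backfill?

K_a = tan²(45° − φ/2) = tan²(28.65°) = 0.2985.

0.298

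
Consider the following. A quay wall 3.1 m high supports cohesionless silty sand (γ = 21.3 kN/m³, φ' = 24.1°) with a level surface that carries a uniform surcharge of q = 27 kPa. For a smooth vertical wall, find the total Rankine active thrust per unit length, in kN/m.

K_a = tan²(45° − φ/2) = 0.4201.
Soil triangle: ½ K_a γ H² = 0.5×0.4201×21.3×3.1² = 43.00 kN/m.
Surcharge rectangle: K_a q H = 0.4201×27×3.1 = 35.16 kN/m.
Total = 43.00 + 35.16 = 78.16 kN/m.

78.2 kN/m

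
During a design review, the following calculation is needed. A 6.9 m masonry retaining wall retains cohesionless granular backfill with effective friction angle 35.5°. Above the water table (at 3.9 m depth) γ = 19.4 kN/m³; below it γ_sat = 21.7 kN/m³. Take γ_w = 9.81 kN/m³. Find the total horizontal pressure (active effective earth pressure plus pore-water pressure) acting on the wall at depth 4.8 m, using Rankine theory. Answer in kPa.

31.7 kPa

K_a = (1 − sin φ)/(1 + sin φ) = 0.2653.
γ' = 21.7 − 9.81 = 11.89 kN/m³.
Effective vertical stress at 4.8 m: σ'_v = 19.4×3.9 + 11.89×0.900 = 86.36 kPa.
σ'_h = K_a σ'_v = 0.2653 × 86.36 = 22.91 kPa; u = γ_w × 0.900 = 8.829 kPa.
Total σ_h = 22.91 + 8.829 = 31.74 kPa.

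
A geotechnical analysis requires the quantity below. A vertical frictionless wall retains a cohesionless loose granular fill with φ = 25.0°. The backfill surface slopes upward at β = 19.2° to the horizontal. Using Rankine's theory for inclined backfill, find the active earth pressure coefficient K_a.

K_a = cos β · (cos β − √(cos²β − cos²φ)) / (cos β + √(cos²β − cos²φ)).
cos β = 0.9444, cos φ = 0.9063, √(cos²β − cos²φ) = 0.2654.
K_a = 0.9444 × (0.9444 − 0.2654)/(0.9444 + 0.2654) = 0.5300.

0.530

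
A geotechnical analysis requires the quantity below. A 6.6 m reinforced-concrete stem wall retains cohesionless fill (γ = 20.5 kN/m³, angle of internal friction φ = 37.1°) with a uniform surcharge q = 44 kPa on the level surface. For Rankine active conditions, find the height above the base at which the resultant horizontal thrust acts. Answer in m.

2.63 m

K_a = 0.2475.
Triangular part P₁ = ½K_aγH² = 110.5 at H/3 = 2.200 m; rectangular part P₂ = K_a q H = 71.87 at H/2 = 3.300 m.
ȳ = (P₁·2.200 + P₂·3.300)/(P₁+P₂) = 2.633 m.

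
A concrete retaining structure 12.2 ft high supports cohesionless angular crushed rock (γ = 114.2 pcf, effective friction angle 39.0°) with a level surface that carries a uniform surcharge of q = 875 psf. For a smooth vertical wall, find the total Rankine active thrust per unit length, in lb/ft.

K_a = tan²(45° − φ/2) = 0.2275.
Soil triangle: ½ K_a γ H² = 0.5×0.2275×114.2×12.2² = 1934 lb/ft.
Surcharge rectangle: K_a q H = 0.2275×875×12.2 = 2429 lb/ft.
Total = 1934 + 2429 = 4362 lb/ft.

4360 lb/ft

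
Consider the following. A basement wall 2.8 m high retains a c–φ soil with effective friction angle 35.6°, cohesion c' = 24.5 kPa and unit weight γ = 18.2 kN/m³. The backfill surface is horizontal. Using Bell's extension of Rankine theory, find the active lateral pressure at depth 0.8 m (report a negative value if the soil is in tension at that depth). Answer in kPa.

K_a = (1 − sin φ)/(1 + sin φ) = 0.2641.
σ_a = K_a γ z − 2c√K_a = 0.2641×18.2×0.8 − 2×24.5×0.5139 = -21.34 kPa.

-21.3 kPa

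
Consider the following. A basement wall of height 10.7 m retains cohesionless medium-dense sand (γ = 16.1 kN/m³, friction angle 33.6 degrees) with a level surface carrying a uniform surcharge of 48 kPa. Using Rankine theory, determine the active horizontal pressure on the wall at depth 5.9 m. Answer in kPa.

K_a = (1 − sin φ)/(1 + sin φ) = 0.2875.
σ_v = γz + q = 16.1 × 5.9 + 48 = 143.0 kPa.
σ_h = K_a σ_v = 0.2875 × 143.0 = 41.11 kPa.

41.1 kPa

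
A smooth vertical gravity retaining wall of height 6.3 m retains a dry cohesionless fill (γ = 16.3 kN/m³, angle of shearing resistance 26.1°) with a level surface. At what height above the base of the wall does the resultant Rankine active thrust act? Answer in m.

2.10 m

K_a = 0.3889.
The pressure distribution is triangular, so the resultant acts at H/3 above the base = 6.3/3 = 2.100 m.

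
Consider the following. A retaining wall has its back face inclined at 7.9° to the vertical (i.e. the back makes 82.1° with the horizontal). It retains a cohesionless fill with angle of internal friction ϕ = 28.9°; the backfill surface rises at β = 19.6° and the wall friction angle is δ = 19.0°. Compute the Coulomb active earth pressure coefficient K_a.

0.530

K_a = sin²(α+φ) / [sin²α · sin(α−δ) · (1 + √{sin(φ+δ)sin(φ−β) / (sin(α−δ)sin(α+β))})²].
With α = 82.1°, φ = 28.9°, δ = 19.0°, β = 19.6°: K_a = 0.5303.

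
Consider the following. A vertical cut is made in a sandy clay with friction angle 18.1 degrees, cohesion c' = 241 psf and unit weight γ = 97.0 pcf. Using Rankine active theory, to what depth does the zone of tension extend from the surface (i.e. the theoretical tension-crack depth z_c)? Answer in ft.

K_a = tan²(45° − 18.1°/2) = 0.5259; √K_a = 0.7252.
The active pressure is zero where K_a γ z = 2c√K_a, so z_c = 2c/(γ√K_a) = 2×241/(97.0×0.7252) = 6.852 ft.

6.85 ft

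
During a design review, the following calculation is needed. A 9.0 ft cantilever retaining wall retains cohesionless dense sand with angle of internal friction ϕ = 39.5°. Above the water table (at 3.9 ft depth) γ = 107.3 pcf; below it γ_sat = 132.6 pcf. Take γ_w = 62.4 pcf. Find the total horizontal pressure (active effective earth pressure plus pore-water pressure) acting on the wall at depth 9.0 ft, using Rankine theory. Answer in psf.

K_a = (1 − sin φ)/(1 + sin φ) = 0.2224.
γ' = 132.6 − 62.4 = 70.20 pcf.
Effective vertical stress at 9.0 ft: σ'_v = 107.3×3.9 + 70.20×5.10 = 776.5 psf.
σ'_h = K_a σ'_v = 0.2224 × 776.5 = 172.7 psf; u = γ_w × 5.10 = 318.2 psf.
Total σ_h = 172.7 + 318.2 = 491.0 psf.

491 psf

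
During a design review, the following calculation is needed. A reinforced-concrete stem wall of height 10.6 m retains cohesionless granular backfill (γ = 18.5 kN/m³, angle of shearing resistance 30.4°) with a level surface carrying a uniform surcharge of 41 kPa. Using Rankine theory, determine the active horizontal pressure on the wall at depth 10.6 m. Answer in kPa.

K_a = (1 − sin φ)/(1 + sin φ) = 0.3280.
σ_v = γz + q = 18.5 × 10.6 + 41 = 237.1 kPa.
σ_h = K_a σ_v = 0.3280 × 237.1 = 77.77 kPa.

77.8 kPa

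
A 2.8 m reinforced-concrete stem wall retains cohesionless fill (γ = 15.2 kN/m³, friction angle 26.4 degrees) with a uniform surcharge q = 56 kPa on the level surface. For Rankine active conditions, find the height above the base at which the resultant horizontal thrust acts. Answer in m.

K_a = 0.3844.
Triangular part P₁ = ½K_aγH² = 22.91 at H/3 = 0.9333 m; rectangular part P₂ = K_a q H = 60.28 at H/2 = 1.400 m.
ȳ = (P₁·0.9333 + P₂·1.400)/(P₁+P₂) = 1.271 m.

1.27 m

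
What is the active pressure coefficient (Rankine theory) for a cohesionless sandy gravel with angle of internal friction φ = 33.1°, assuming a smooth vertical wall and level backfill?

K_a = tan²(45° − φ/2) = tan²(28.45°) = 0.2936.

0.294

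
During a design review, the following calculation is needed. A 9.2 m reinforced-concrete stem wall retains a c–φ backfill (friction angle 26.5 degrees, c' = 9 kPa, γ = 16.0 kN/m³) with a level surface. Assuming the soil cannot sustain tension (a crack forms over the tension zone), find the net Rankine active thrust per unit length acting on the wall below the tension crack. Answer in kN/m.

K_a = 0.3829; √K_a = 0.6188.
Tension-crack depth z_c = 2c/(γ√K_a) = 2×9/(16.0×0.6188) = 1.818 m.
σ_a at base = K_a γ H − 2c√K_a = 0.3829×16.0×9.2 − 2×9×0.6188 = 45.23 kPa.
P_a = ½ × 45.23 × (H − z_c) = 0.5×45.23×7.382 = 166.9 kN/m.

167 kN/m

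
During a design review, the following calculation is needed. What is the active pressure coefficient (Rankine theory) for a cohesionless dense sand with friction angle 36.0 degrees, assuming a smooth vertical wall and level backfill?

K_a = tan²(45° − φ/2) = tan²(27.00°) = 0.2596.

0.260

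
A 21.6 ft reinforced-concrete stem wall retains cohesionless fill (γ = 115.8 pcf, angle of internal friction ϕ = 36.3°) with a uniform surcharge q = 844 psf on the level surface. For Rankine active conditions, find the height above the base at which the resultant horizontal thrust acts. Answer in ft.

8.65 ft

K_a = 0.2563.
Triangular part P₁ = ½K_aγH² = 6923 at H/3 = 7.200 ft; rectangular part P₂ = K_a q H = 4672 at H/2 = 10.80 ft.
ȳ = (P₁·7.200 + P₂·10.80)/(P₁+P₂) = 8.651 ft.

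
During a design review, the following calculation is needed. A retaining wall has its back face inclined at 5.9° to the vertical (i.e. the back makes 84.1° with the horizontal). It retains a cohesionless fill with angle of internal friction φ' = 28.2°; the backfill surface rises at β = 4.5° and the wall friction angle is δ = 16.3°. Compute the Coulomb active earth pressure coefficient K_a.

0.388

K_a = sin²(α+φ) / [sin²α · sin(α−δ) · (1 + √{sin(φ+δ)sin(φ−β) / (sin(α−δ)sin(α+β))})²].
With α = 84.1°, φ = 28.2°, δ = 16.3°, β = 4.5°: K_a = 0.3881.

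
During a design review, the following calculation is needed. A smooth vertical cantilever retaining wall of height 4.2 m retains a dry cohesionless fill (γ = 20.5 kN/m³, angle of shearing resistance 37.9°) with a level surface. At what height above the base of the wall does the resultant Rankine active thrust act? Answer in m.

K_a = 0.2389.
The pressure distribution is triangular, so the resultant acts at H/3 above the base = 4.2/3 = 1.400 m.

1.40 m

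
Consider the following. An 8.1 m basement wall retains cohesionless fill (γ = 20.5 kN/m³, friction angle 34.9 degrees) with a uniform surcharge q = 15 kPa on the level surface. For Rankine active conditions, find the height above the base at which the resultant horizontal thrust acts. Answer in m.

2.91 m

K_a = 0.2721.
Triangular part P₁ = ½K_aγH² = 183.0 at H/3 = 2.700 m; rectangular part P₂ = K_a q H = 33.07 at H/2 = 4.050 m.
ȳ = (P₁·2.700 + P₂·4.050)/(P₁+P₂) = 2.907 m.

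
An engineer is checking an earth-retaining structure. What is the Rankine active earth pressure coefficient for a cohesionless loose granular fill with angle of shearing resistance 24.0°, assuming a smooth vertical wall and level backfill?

0.422

K_a = tan²(45° − φ/2) = tan²(33.00°) = 0.4217.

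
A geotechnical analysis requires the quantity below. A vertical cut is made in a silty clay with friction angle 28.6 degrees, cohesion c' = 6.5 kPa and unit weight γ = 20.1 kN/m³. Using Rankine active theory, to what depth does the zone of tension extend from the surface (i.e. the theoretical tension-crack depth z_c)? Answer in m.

1.09 m

K_a = tan²(45° − 28.6°/2) = 0.3525; √K_a = 0.5938.
The active pressure is zero where K_a γ z = 2c√K_a, so z_c = 2c/(γ√K_a) = 2×6.5/(20.1×0.5938) = 1.089 m.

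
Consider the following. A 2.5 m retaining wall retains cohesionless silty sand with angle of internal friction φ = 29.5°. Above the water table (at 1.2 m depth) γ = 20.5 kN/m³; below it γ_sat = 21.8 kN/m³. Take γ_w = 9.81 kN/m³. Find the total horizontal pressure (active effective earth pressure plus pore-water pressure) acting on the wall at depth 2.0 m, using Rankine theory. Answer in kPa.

19.5 kPa

K_a = (1 − sin φ)/(1 + sin φ) = 0.3401.
γ' = 21.8 − 9.81 = 11.99 kN/m³.
Effective vertical stress at 2.0 m: σ'_v = 20.5×1.2 + 11.99×0.800 = 34.19 kPa.
σ'_h = K_a σ'_v = 0.3401 × 34.19 = 11.63 kPa; u = γ_w × 0.800 = 7.848 kPa.
Total σ_h = 11.63 + 7.848 = 19.48 kPa.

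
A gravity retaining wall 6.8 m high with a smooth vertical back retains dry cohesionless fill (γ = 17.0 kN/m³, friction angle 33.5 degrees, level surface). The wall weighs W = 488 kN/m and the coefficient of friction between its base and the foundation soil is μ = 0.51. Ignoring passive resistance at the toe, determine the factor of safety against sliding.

K_a = tan²(45° − 33.5°/2) = 0.2887.
P_a = ½K_aγH² = 0.5×0.2887×17.0×6.8² = 113.5 kN/m, acting at H/3 = 2.267 m above the base.
FS_sliding = μW / P_a = 0.51×488 / 113.5 = 2.193.

2.19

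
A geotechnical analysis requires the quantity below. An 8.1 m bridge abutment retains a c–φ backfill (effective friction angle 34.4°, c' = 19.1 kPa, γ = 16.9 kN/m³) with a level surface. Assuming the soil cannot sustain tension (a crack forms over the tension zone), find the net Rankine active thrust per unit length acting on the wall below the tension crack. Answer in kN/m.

K_a = 0.2780; √K_a = 0.5272.
Tension-crack depth z_c = 2c/(γ√K_a) = 2×19.1/(16.9×0.5272) = 4.287 m.
σ_a at base = K_a γ H − 2c√K_a = 0.2780×16.9×8.1 − 2×19.1×0.5272 = 17.91 kPa.
P_a = ½ × 17.91 × (H − z_c) = 0.5×17.91×3.813 = 34.15 kN/m.

34.1 kN/m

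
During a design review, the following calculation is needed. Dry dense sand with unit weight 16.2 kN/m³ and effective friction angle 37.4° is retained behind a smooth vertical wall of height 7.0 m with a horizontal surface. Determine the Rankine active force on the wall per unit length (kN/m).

K_a = tan²(45° − φ/2) = 0.2443.
P_a = ½ K_a γ H² = 0.5 × 0.2443 × 16.2 × 7.0² = 96.95 kN/m.

96.9 kN/m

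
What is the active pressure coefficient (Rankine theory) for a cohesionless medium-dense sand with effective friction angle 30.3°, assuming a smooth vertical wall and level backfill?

K_a = tan²(45° − φ/2) = tan²(29.85°) = 0.3293.

0.329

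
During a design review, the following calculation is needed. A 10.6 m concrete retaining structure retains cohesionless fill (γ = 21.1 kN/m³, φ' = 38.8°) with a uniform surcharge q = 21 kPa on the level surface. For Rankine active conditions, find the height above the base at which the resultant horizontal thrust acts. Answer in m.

3.81 m

K_a = 0.2296.
Triangular part P₁ = ½K_aγH² = 272.1 at H/3 = 3.533 m; rectangular part P₂ = K_a q H = 51.10 at H/2 = 5.300 m.
ȳ = (P₁·3.533 + P₂·5.300)/(P₁+P₂) = 3.813 m.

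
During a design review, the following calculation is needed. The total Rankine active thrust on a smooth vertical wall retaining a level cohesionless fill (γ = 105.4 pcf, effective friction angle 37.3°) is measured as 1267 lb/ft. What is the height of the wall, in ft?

9.90 ft

K_a = 0.2453. P_a = ½ K_a γ H² ⇒ H = √(2P_a/(K_a γ)).
H = √(2×1267/(0.2453×105.4)) = 9.899 ft.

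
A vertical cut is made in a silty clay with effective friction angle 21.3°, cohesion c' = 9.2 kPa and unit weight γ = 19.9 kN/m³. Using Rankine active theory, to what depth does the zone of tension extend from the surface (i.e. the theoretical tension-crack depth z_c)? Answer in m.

K_a = tan²(45° − 21.3°/2) = 0.4671; √K_a = 0.6834.
The active pressure is zero where K_a γ z = 2c√K_a, so z_c = 2c/(γ√K_a) = 2×9.2/(19.9×0.6834) = 1.353 m.

1.35 m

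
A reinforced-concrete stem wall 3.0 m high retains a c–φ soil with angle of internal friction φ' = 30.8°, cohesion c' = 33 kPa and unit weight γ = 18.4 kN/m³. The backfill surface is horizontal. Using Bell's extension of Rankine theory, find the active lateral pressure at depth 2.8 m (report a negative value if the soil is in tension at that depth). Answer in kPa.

-20.9 kPa

K_a = (1 − sin φ)/(1 + sin φ) = 0.3227.
σ_a = K_a γ z − 2c√K_a = 0.3227×18.4×2.8 − 2×33×0.5681 = -20.87 kPa.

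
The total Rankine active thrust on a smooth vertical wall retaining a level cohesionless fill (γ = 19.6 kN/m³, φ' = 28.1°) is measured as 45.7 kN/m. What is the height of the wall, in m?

3.60 m

K_a = 0.3596. P_a = ½ K_a γ H² ⇒ H = √(2P_a/(K_a γ)).
H = √(2×45.7/(0.3596×19.6)) = 3.601 m.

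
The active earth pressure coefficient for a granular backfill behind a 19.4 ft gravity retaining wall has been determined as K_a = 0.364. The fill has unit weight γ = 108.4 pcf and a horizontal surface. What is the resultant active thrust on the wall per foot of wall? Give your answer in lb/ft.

7430 lb/ft

P = ½ K_a γ H² = 0.5 × 0.364 × 108.4 × 19.4² = 7425 lb/ft.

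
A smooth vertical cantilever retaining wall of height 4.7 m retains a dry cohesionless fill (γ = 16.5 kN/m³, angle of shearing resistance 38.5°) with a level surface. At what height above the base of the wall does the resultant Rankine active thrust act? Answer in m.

K_a = 0.2327.
The pressure distribution is triangular, so the resultant acts at H/3 above the base = 4.7/3 = 1.567 m.

1.57 m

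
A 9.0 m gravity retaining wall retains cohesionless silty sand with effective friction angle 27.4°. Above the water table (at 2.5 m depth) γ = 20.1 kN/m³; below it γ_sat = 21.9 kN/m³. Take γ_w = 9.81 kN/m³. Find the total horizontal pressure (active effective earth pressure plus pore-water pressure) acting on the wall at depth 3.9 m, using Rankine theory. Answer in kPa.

K_a = (1 − sin φ)/(1 + sin φ) = 0.3697.
γ' = 21.9 − 9.81 = 12.09 kN/m³.
Effective vertical stress at 3.9 m: σ'_v = 20.1×2.5 + 12.09×1.40 = 67.18 kPa.
σ'_h = K_a σ'_v = 0.3697 × 67.18 = 24.83 kPa; u = γ_w × 1.40 = 13.73 kPa.
Total σ_h = 24.83 + 13.73 = 38.57 kPa.

38.6 kPa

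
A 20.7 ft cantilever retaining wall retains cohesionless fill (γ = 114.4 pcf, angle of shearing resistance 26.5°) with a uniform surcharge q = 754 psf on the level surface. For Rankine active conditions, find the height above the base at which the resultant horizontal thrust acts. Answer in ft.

K_a = 0.3829.
Triangular part P₁ = ½K_aγH² = 9386 at H/3 = 6.900 ft; rectangular part P₂ = K_a q H = 5977 at H/2 = 10.35 ft.
ȳ = (P₁·6.900 + P₂·10.35)/(P₁+P₂) = 8.242 ft.

8.24 ft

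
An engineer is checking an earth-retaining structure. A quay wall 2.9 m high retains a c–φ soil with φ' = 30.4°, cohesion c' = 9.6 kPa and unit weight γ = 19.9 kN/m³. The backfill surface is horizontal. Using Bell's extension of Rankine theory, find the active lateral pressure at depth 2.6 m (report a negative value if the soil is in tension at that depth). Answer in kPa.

5.97 kPa

K_a = (1 − sin φ)/(1 + sin φ) = 0.3280.
σ_a = K_a γ z − 2c√K_a = 0.3280×19.9×2.6 − 2×9.6×0.5727 = 5.974 kPa.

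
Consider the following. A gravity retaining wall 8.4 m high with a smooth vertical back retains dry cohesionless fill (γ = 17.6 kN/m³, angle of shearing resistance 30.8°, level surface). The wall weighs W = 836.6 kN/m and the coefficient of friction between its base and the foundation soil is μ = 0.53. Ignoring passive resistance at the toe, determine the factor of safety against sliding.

K_a = tan²(45° − 30.8°/2) = 0.3227.
P_a = ½K_aγH² = 0.5×0.3227×17.6×8.4² = 200.4 kN/m, acting at H/3 = 2.800 m above the base.
FS_sliding = μW / P_a = 0.53×836.6 / 200.4 = 2.213.

2.21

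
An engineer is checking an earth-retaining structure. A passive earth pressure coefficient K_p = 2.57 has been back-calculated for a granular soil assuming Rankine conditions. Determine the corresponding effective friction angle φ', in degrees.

K_p = (1+sin φ)/(1−sin φ) ⇒ sin φ = (K_p − 1)/(K_p + 1) = 0.4398.
φ = arcsin(0.4398) = 26.09°.

26.1°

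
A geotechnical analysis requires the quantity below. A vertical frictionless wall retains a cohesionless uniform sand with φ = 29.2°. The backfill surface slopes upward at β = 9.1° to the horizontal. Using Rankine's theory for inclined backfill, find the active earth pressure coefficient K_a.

K_a = cos β · (cos β − √(cos²β − cos²φ)) / (cos β + √(cos²β − cos²φ)).
cos β = 0.9874, cos φ = 0.8729, √(cos²β − cos²φ) = 0.4615.
K_a = 0.9874 × (0.9874 − 0.4615)/(0.9874 + 0.4615) = 0.3584.

0.358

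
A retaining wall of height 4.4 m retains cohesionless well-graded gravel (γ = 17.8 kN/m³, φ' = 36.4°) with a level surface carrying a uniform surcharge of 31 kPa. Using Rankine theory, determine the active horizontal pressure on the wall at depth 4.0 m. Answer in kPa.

K_a = (1 − sin φ)/(1 + sin φ) = 0.2552.
σ_v = γz + q = 17.8 × 4.0 + 31 = 102.2 kPa.
σ_h = K_a σ_v = 0.2552 × 102.2 = 26.08 kPa.

26.1 kPa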